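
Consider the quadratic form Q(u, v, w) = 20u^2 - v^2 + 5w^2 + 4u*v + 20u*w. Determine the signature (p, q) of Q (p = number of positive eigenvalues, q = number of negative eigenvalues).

(2, 1)

The associated matrix is A = [[20, 2, 10], [2, -1, 0], [10, 0, 5]].
Row-reducing A symmetrically gives the diagonal entries 20, -6/5, 5/6.
So there are 2 positive, 1 negative pivots.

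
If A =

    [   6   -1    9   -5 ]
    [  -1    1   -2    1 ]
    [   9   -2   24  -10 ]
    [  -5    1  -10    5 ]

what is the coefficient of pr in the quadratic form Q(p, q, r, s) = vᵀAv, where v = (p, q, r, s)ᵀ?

The coefficient of pr is A[1,3] + A[3,1] = 2·9 = 18.

18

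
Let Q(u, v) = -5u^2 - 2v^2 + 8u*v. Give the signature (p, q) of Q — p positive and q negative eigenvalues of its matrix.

Write A = [[-5, 4], [4, -2]].
Row-reducing A symmetrically gives the diagonal entries -5, 6/5.
So there are 1 positive, 1 negative pivots.

(1, 1)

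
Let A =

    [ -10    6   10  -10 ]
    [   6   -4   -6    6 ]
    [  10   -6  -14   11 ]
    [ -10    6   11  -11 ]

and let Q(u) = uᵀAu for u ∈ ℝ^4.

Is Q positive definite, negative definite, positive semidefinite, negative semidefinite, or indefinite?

Leading principal minors: Δ_1 = -10, Δ_2 = 4, Δ_3 = -16, Δ_4 = 12.
The signs alternate starting with Δ_1 < 0, so by Sylvester's criterion Q is negative definite.

negative definite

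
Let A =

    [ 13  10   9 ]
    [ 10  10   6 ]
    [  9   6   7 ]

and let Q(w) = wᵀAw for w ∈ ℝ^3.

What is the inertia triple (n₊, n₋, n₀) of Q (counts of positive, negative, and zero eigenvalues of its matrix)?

Symmetric row and column elimination reduces A to a congruent diagonal form with pivots 13, 30/13, 2/5.
Counting signs: 3 positive.

(3, 0, 0)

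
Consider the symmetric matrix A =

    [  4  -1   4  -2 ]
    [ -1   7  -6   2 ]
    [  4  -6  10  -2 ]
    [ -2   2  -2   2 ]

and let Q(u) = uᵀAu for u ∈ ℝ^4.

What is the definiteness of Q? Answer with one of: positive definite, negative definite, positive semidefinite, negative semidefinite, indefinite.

Leading principal minors: Δ_1 = 4, Δ_2 = 27, Δ_3 = 62, Δ_4 = 8.
All leading principal minors are positive, so by Sylvester's criterion Q is positive definite.

positive definite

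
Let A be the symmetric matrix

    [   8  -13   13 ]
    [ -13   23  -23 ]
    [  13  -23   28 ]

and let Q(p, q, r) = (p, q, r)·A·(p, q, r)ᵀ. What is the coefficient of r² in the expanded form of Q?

28

The coefficient of r² is the diagonal entry A[3,3] = 28.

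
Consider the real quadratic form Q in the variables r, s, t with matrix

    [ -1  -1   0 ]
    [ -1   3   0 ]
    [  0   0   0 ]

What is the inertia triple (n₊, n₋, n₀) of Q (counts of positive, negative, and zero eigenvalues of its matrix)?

Row-reducing A symmetrically gives the diagonal entries -1, 4, 0.
That gives 1 positive, 1 negative, 1 zero pivots.

(1, 1, 1)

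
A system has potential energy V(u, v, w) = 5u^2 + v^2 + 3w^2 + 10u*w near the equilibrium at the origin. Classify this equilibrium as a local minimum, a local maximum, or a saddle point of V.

saddle point

The Hessian at the origin is H = [[10, 0, 10], [0, 2, 0], [10, 0, 6]].
An LDLᵀ factorisation of H has diagonal entries 10, 2, -4.
Counting signs: 2 positive, 1 negative.
H is indefinite, so the origin is a saddle point.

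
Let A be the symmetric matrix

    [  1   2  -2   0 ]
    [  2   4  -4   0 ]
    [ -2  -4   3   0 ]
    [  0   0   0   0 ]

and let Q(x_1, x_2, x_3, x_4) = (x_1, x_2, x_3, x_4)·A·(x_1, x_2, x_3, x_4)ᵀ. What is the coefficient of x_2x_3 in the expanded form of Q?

The coefficient of x_2x_3 is A[2,3] + A[3,2] = 2·(-4) = -8.

-8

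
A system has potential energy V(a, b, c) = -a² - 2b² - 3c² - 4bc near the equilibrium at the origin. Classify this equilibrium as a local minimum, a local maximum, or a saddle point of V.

The Hessian at the origin is H = [[-2, 0, 0], [0, -4, -4], [0, -4, -6]].
Congruent diagonalization of H (simultaneous row and column reduction) yields pivots -2, -4, -2.
That gives 3 negative pivots.
H is negative definite, so the origin is a strict local maximum.

local maximum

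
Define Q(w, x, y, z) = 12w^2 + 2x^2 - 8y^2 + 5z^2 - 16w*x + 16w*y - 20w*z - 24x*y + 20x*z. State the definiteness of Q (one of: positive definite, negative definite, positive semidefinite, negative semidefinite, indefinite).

indefinite

The associated matrix is A = [[12, -8, 8, -10], [-8, 2, -12, 10], [8, -12, -8, 0], [-10, 10, 0, 5]].
Congruent diagonalization of A (simultaneous row and column reduction) yields pivots 12, -10/3, 0, 0.
That gives 1 positive, 1 negative, 2 zero pivots.
Hence Q is indefinite.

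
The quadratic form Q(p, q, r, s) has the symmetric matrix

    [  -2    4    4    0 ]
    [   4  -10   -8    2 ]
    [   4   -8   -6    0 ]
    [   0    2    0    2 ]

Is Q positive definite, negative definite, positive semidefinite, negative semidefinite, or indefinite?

Symmetric row and column elimination reduces A to a congruent diagonal form with pivots -2, -2, 2, 4.
So there are 2 positive, 2 negative pivots.
Hence Q is indefinite.

indefinite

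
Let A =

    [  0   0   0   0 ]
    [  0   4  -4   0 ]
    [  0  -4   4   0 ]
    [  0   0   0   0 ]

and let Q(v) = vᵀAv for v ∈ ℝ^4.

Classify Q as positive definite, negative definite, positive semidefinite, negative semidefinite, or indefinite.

Row-reducing A symmetrically gives the diagonal entries 0, 4, 0, 0.
So there are 1 positive, 3 zero pivots.
Hence Q is positive semidefinite.

positive semidefinite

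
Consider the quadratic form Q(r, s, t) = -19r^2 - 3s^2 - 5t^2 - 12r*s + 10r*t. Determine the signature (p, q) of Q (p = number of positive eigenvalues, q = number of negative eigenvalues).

(0, 3)

The associated matrix is A = [[-19, -6, 5], [-6, -3, 0], [5, 0, -5]].
An LDLᵀ factorisation of A has diagonal entries -19, -21/19, -10/7.
So there are 3 negative pivots.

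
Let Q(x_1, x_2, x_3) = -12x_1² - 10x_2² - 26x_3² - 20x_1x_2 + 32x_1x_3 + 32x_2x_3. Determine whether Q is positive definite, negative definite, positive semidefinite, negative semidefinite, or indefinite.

The associated matrix is A = [[-12, -10, 16], [-10, -10, 16], [16, 16, -26]].
An LDLᵀ factorisation of A has diagonal entries -12, -5/3, -2/5.
So there are 3 negative pivots.
Hence Q is negative definite.

negative definite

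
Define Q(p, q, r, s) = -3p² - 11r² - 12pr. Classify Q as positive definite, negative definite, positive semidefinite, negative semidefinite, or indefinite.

indefinite

The symmetric matrix is A = [[-3, 0, -6, 0], [0, 0, 0, 0], [-6, 0, -11, 0], [0, 0, 0, 0]].
Symmetric row and column elimination reduces A to a congruent diagonal form with pivots -3, 0, 1, 0.
Counting signs: 1 positive, 1 negative, 2 zero.
Hence Q is indefinite.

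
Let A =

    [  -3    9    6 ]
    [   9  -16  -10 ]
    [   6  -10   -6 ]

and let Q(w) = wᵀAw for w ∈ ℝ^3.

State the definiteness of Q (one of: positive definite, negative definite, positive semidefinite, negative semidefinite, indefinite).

indefinite

Symmetric row and column elimination reduces A to a congruent diagonal form with pivots -3, 11, 2/11.
That gives 2 positive, 1 negative pivots.
Hence Q is indefinite.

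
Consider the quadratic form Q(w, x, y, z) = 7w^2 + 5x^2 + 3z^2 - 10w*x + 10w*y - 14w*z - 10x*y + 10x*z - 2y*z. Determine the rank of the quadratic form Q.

The symmetric matrix is A = [[7, -5, 5, -7], [-5, 5, -5, 5], [5, -5, 0, -1], [-7, 5, -1, 3]].
An LDLᵀ factorisation of A has diagonal entries 7, 10/7, -5, -4/5.
So there are 2 positive, 2 negative pivots.
The rank is the number of nonzero pivots: 4.

4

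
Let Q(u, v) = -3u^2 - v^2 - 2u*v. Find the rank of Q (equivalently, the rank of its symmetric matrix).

2

Write A = [[-3, -1], [-1, -1]].
Congruent diagonalization of A (simultaneous row and column reduction) yields pivots -3, -2/3.
That gives 2 negative pivots.
The rank is the number of nonzero pivots: 2.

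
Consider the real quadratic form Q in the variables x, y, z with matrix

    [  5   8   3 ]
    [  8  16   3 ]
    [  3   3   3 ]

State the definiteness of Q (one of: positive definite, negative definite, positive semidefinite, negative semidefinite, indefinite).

Leading principal minors: Δ_1 = 5, Δ_2 = 16, Δ_3 = 3.
All leading principal minors are positive, so by Sylvester's criterion Q is positive definite.

positive definite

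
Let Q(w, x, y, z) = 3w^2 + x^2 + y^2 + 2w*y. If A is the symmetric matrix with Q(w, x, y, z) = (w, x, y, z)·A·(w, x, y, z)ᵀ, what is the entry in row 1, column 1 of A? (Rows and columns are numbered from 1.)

3

The coefficient of w^2 in Q is 3, and that is exactly A[1,1].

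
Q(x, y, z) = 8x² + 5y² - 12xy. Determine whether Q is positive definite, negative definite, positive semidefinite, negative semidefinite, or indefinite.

The symmetric matrix is A = [[8, -6, 0], [-6, 5, 0], [0, 0, 0]].
Congruent diagonalization of A (simultaneous row and column reduction) yields pivots 8, 1/2, 0.
Counting signs: 2 positive, 1 zero.
Hence Q is positive semidefinite.

positive semidefinite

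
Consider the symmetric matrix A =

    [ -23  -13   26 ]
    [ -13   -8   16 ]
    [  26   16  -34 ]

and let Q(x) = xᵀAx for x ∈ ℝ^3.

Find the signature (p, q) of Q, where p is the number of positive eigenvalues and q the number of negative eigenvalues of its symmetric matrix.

(0, 3)

Congruent diagonalization of A (simultaneous row and column reduction) yields pivots -23, -15/23, -2.
So there are 3 negative pivots.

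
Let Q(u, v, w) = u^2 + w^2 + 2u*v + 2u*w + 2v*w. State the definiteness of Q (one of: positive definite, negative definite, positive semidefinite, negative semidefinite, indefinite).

indefinite

The associated matrix is A = [[1, 1, 1], [1, 0, 1], [1, 1, 1]].
Applying the same elementary operations to the rows and columns of A produces a congruent diagonal matrix with entries 1, -1, 0.
Counting signs: 1 positive, 1 negative, 1 zero.
Hence Q is indefinite.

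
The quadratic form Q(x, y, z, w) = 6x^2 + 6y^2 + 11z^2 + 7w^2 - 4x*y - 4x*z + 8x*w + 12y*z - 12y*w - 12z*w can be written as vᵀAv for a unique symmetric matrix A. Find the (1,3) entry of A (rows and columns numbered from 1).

-2

The coefficient of x·z in Q is -4. For a symmetric A this equals A[1,3] + A[3,1] = 2·A[1,3].
So A[1,3] = -4/2 = -2.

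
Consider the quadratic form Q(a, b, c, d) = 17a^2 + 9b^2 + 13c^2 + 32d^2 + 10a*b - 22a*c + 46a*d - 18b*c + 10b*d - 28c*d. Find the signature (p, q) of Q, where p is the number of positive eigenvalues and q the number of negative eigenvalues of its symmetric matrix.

(4, 0)

The associated matrix is A = [[17, 5, -11, 23], [5, 9, -9, 5], [-11, -9, 13, -14], [23, 5, -14, 32]].
Symmetric row and column elimination reduces A to a congruent diagonal form with pivots 17, 128/17, 47/32, 15/47.
That gives 4 positive pivots.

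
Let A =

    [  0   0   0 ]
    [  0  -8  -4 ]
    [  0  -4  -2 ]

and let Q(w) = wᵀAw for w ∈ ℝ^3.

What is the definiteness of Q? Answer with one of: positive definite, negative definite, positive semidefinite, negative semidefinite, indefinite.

negative semidefinite

Congruent diagonalization of A (simultaneous row and column reduction) yields pivots 0, -8, 0.
That gives 1 negative, 2 zero pivots.
Hence Q is negative semidefinite.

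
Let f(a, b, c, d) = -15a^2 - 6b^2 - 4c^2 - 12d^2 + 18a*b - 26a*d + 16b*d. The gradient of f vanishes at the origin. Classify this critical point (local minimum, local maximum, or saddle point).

The Hessian at the origin is H = [[-30, 18, 0, -26], [18, -12, 0, 16], [0, 0, -8, 0], [-26, 16, 0, -24]].
An LDLᵀ factorisation of H has diagonal entries -30, -6/5, -8, -4/3.
Counting signs: 4 negative.
H is negative definite, so the origin is a strict local maximum.

local maximum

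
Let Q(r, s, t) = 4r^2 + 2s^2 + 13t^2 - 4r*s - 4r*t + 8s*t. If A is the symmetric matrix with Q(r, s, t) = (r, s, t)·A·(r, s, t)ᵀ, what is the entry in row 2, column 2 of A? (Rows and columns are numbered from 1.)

The coefficient of s^2 in Q is 2, and that is exactly A[2,2].

2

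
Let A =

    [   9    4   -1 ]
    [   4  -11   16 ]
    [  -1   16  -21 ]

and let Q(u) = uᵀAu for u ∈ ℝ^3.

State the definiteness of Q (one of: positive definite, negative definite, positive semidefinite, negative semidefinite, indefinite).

indefinite

Congruent diagonalization of A (simultaneous row and column reduction) yields pivots 9, -115/9, 6/115.
So there are 2 positive, 1 negative pivots.
Hence Q is indefinite.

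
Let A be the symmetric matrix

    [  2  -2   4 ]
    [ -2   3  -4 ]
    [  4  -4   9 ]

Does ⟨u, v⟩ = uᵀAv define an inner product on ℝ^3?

Row-reducing A symmetrically gives the diagonal entries 2, 1, 1.
So there are 3 positive pivots.
Hence Q is positive definite.
⟨·,·⟩ is an inner product exactly when A is positive definite.

yes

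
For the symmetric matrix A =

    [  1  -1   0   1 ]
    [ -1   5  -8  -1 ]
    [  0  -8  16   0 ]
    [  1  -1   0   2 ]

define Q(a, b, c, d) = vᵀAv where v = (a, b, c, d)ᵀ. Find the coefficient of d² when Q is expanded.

The coefficient of d² is the diagonal entry A[4,4] = 2.

2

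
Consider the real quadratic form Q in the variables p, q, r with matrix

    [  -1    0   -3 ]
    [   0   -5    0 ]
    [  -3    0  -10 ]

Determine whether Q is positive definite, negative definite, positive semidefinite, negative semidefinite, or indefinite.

negative definite

Leading principal minors: Δ_1 = -1, Δ_2 = 5, Δ_3 = -5.
The signs alternate starting with Δ_1 < 0, so by Sylvester's criterion Q is negative definite.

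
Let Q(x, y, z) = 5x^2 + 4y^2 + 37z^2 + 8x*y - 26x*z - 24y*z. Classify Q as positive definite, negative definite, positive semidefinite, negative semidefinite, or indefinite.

The associated matrix is A = [[5, 4, -13], [4, 4, -12], [-13, -12, 37]].
Applying the same elementary operations to the rows and columns of A produces a congruent diagonal matrix with entries 5, 4/5, 0.
Counting signs: 2 positive, 1 zero.
Hence Q is positive semidefinite.

positive semidefinite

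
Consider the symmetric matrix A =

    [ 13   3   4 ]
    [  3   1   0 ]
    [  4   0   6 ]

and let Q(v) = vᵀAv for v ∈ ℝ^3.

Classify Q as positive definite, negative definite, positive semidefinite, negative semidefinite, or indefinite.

positive definite

An LDLᵀ factorisation of A has diagonal entries 13, 4/13, 2.
That gives 3 positive pivots.
Hence Q is positive definite.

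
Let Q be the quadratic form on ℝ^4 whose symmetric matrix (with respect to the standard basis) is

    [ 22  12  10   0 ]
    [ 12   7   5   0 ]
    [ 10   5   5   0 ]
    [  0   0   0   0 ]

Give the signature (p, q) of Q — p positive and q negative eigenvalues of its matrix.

Row-reducing A symmetrically gives the diagonal entries 22, 5/11, 0, 0.
So there are 2 positive, 2 zero pivots.

(2, 0)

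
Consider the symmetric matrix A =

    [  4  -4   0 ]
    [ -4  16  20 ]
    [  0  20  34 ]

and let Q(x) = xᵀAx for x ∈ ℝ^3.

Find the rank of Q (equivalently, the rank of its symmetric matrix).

Row-reducing A symmetrically gives the diagonal entries 4, 12, 2/3.
So there are 3 positive pivots.
The rank is the number of nonzero pivots: 3.

3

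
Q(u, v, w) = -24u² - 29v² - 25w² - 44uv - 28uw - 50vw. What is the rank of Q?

Write A = [[-24, -22, -14], [-22, -29, -25], [-14, -25, -25]].
Row-reducing A symmetrically gives the diagonal entries -24, -53/6, -4/53.
Counting signs: 3 negative.
The rank is the number of nonzero pivots: 3.

3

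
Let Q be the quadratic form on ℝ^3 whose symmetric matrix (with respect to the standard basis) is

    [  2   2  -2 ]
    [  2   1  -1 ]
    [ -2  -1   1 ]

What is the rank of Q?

2

Symmetric row and column elimination reduces A to a congruent diagonal form with pivots 2, -1, 0.
So there are 1 positive, 1 negative, 1 zero pivots.
The rank is the number of nonzero pivots: 2.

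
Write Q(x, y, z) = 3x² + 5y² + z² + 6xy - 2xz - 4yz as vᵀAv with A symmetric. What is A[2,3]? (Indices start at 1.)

The coefficient of y·z in Q is -4. For a symmetric A this equals A[2,3] + A[3,2] = 2·A[2,3].
So A[2,3] = -4/2 = -2.

-2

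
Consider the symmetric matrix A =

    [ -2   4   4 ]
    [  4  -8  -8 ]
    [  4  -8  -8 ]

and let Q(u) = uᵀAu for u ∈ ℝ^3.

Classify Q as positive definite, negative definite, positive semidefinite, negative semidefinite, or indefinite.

Symmetric row and column elimination reduces A to a congruent diagonal form with pivots -2, 0, 0.
That gives 1 negative, 2 zero pivots.
Hence Q is negative semidefinite.

negative semidefinite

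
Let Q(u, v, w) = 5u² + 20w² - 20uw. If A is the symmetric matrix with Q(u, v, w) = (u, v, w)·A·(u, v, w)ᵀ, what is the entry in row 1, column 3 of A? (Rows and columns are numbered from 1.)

The coefficient of u·w in Q is -20. For a symmetric A this equals A[1,3] + A[3,1] = 2·A[1,3].
So A[1,3] = -20/2 = -10.

-10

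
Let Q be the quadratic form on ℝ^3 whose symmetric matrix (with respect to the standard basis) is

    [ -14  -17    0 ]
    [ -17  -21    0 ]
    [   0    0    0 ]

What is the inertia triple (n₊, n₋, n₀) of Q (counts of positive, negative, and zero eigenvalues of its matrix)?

Congruent diagonalization of A (simultaneous row and column reduction) yields pivots -14, -5/14, 0.
That gives 2 negative, 1 zero pivots.

(0, 2, 1)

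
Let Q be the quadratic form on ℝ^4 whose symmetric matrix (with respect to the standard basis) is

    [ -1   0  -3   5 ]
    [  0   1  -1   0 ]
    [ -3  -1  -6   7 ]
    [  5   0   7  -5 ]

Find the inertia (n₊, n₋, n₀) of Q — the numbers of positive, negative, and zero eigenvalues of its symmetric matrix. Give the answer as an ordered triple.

(2, 2, 0)

Congruent diagonalization of A (simultaneous row and column reduction) yields pivots -1, 1, 2, -12.
Counting signs: 2 positive, 2 negative.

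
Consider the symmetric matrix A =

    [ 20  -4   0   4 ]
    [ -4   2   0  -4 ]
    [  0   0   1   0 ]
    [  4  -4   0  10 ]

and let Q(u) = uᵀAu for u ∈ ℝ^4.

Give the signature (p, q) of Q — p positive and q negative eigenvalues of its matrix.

(4, 0)

Row-reducing A symmetrically gives the diagonal entries 20, 6/5, 1, 2/3.
Counting signs: 4 positive.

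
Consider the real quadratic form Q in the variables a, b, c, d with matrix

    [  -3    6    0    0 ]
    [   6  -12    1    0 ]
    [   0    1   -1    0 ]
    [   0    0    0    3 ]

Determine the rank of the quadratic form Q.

Row reduction of A gives 4 nonzero rows, so rank A = 4.

4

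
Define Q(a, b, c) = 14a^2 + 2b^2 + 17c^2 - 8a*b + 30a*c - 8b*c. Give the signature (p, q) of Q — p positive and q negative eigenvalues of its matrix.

(3, 0)

The symmetric matrix is A = [[14, -4, 15], [-4, 2, -4], [15, -4, 17]].
Applying the same elementary operations to the rows and columns of A produces a congruent diagonal matrix with entries 14, 6/7, 5/6.
Counting signs: 3 positive.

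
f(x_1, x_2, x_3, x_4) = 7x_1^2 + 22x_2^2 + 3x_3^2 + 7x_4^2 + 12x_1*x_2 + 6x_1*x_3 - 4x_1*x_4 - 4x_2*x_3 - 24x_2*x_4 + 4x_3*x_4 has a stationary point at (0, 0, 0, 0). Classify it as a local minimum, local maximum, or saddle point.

The Hessian at the origin is H = [[14, 12, 6, -4], [12, 44, -4, -24], [6, -4, 6, 4], [-4, -24, 4, 14]].
Congruent diagonalization of H (simultaneous row and column reduction) yields pivots 14, 236/7, 56/59, 2/7.
Counting signs: 4 positive.
H is positive definite, so the origin is a strict local minimum.

local minimum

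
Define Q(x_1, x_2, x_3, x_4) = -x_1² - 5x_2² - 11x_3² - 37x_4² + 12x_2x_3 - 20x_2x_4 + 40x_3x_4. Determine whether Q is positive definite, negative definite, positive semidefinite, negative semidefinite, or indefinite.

The symmetric matrix of Q is A = [[-1, 0, 0, 0], [0, -5, 6, -10], [0, 6, -11, 20], [0, -10, 20, -37]].
Leading principal minors: Δ_1 = -1, Δ_2 = 5, Δ_3 = -19, Δ_4 = 3.
The signs alternate starting with Δ_1 < 0, so by Sylvester's criterion Q is negative definite.

negative definite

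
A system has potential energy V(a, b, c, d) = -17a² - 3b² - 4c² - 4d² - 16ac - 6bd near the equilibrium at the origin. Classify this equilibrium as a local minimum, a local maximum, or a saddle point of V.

The Hessian at the origin is H = [[-34, 0, -16, 0], [0, -6, 0, -6], [-16, 0, -8, 0], [0, -6, 0, -8]].
Symmetric row and column elimination reduces H to a congruent diagonal form with pivots -34, -6, -8/17, -2.
Counting signs: 4 negative.
H is negative definite, so the origin is a strict local maximum.

local maximum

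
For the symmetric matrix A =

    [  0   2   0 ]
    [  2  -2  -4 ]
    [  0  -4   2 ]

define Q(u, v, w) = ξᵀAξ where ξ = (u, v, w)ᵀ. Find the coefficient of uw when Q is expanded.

The coefficient of uw is A[1,3] + A[3,1] = 2·0 = 0.

0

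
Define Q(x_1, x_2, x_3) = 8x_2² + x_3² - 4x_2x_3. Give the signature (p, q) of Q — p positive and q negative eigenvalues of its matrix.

The associated matrix is A = [[0, 0, 0], [0, 8, -2], [0, -2, 1]].
Applying the same elementary operations to the rows and columns of A produces a congruent diagonal matrix with entries 0, 8, 1/2.
That gives 2 positive, 1 zero pivots.

(2, 0)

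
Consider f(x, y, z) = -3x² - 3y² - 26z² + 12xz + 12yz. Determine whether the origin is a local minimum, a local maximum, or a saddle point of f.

local maximum

The Hessian at the origin is H = [[-6, 0, 12], [0, -6, 12], [12, 12, -52]].
Congruent diagonalization of H (simultaneous row and column reduction) yields pivots -6, -6, -4.
Counting signs: 3 negative.
H is negative definite, so the origin is a strict local maximum.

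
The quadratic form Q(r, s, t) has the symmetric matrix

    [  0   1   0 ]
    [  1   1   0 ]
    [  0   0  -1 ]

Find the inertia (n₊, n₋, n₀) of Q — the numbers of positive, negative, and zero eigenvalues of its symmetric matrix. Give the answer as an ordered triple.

(1, 2, 0)

By Sylvester's law of inertia any congruent diagonalization of A has 1 positive, 2 negative and 0 zero entries.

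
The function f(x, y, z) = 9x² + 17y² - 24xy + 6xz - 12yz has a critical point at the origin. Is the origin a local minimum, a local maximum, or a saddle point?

The Hessian at the origin is H = [[18, -24, 6], [-24, 34, -12], [6, -12, 0]].
Row-reducing H symmetrically gives the diagonal entries 18, 2, -10.
That gives 2 positive, 1 negative pivots.
H is indefinite, so the origin is a saddle point.

saddle point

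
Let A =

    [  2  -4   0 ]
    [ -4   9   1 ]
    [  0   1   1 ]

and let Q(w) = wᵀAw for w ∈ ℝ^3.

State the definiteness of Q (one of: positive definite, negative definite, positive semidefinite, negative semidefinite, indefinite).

positive semidefinite

Row-reducing A symmetrically gives the diagonal entries 2, 1, 0.
So there are 2 positive, 1 zero pivots.
Hence Q is positive semidefinite.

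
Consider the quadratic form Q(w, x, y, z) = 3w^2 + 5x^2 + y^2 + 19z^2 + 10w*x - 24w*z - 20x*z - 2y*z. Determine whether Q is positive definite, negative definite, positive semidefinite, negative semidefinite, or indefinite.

Write A = [[3, 5, 0, -12], [5, 5, 0, -10], [0, 0, 1, -1], [-12, -10, -1, 19]].
Row-reducing A symmetrically gives the diagonal entries 3, -10/3, 1, 0.
Counting signs: 2 positive, 1 negative, 1 zero.
Hence Q is indefinite.

indefinite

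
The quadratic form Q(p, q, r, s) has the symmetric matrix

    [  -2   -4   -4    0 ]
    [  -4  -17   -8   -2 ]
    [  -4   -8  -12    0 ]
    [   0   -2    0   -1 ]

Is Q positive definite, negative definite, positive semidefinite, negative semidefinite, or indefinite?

An LDLᵀ factorisation of A has diagonal entries -2, -9, -4, -5/9.
Counting signs: 4 negative.
Hence Q is negative definite.

negative definite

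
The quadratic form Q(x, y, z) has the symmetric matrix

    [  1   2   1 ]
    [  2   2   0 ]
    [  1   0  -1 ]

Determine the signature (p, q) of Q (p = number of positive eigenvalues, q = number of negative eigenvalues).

(1, 1)

Row-reducing A symmetrically gives the diagonal entries 1, -2, 0.
That gives 1 positive, 1 negative, 1 zero pivots.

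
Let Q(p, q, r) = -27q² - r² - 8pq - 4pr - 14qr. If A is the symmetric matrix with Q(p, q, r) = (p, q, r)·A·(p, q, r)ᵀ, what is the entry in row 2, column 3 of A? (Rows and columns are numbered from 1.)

The coefficient of q·r in Q is -14. For a symmetric A this equals A[2,3] + A[3,2] = 2·A[2,3].
So A[2,3] = -14/2 = -7.

-7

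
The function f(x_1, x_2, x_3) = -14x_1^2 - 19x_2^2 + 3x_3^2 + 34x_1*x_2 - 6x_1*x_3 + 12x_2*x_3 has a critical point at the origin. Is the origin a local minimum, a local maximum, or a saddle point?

The Hessian at the origin is H = [[-28, 34, -6], [34, -38, 12], [-6, 12, 6]].
Applying the same elementary operations to the rows and columns of H produces a congruent diagonal matrix with entries -28, 23/7, 12/23.
That gives 2 positive, 1 negative pivots.
H is indefinite, so the origin is a saddle point.

saddle point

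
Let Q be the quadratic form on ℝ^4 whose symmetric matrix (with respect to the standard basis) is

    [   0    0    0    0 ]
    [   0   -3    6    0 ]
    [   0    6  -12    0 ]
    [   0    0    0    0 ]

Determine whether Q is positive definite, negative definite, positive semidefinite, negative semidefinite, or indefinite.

Applying the same elementary operations to the rows and columns of A produces a congruent diagonal matrix with entries 0, -3, 0, 0.
Counting signs: 1 negative, 3 zero.
Hence Q is negative semidefinite.

negative semidefinite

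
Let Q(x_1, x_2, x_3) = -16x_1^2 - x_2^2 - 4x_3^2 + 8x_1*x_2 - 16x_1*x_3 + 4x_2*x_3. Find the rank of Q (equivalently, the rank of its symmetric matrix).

1

The symmetric matrix is A = [[-16, 4, -8], [4, -1, 2], [-8, 2, -4]].
Applying the same elementary operations to the rows and columns of A produces a congruent diagonal matrix with entries -16, 0, 0.
So there are 1 negative, 2 zero pivots.
The rank is the number of nonzero pivots: 1.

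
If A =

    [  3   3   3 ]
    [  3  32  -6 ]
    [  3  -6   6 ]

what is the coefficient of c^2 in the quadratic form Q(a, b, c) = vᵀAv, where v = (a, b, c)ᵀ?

The coefficient of c^2 is the diagonal entry A[3,3] = 6.

6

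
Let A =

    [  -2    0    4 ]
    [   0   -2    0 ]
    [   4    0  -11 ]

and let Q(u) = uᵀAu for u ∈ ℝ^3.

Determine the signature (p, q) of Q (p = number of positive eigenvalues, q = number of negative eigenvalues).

(0, 3)

An LDLᵀ factorisation of A has diagonal entries -2, -2, -3.
That gives 3 negative pivots.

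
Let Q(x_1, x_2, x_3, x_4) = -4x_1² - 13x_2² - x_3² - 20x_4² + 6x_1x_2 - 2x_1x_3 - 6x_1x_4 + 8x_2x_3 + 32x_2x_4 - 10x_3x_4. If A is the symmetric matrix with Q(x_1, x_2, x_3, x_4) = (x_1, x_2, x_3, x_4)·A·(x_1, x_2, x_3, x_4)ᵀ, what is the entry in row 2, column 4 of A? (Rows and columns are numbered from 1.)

The coefficient of x_2·x_4 in Q is 32. For a symmetric A this equals A[2,4] + A[4,2] = 2·A[2,4].
So A[2,4] = 32/2 = 16.

16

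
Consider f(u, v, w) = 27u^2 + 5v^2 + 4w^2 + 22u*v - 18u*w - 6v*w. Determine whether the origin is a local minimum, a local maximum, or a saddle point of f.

The Hessian at the origin is H = [[54, 22, -18], [22, 10, -6], [-18, -6, 8]].
Congruent diagonalization of H (simultaneous row and column reduction) yields pivots 54, 28/27, 2/7.
That gives 3 positive pivots.
H is positive definite, so the origin is a strict local minimum.

local minimum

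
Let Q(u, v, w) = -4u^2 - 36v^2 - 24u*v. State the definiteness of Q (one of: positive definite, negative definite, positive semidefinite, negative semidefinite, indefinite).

The associated matrix is A = [[-4, -12, 0], [-12, -36, 0], [0, 0, 0]].
Applying the same elementary operations to the rows and columns of A produces a congruent diagonal matrix with entries -4, 0, 0.
Counting signs: 1 negative, 2 zero.
Hence Q is negative semidefinite.

negative semidefinite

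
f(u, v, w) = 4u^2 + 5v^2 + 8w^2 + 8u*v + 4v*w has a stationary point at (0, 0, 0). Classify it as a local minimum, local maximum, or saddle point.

local minimum

The Hessian at the origin is H = [[8, 8, 0], [8, 10, 4], [0, 4, 16]].
An LDLᵀ factorisation of H has diagonal entries 8, 2, 8.
So there are 3 positive pivots.
H is positive definite, so the origin is a strict local minimum.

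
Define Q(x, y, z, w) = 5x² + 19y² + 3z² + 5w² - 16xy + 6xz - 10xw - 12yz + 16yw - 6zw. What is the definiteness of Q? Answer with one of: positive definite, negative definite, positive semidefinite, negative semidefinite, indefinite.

positive semidefinite

The associated matrix is A = [[5, -8, 3, -5], [-8, 19, -6, 8], [3, -6, 3, -3], [-5, 8, -3, 5]].
Applying the same elementary operations to the rows and columns of A produces a congruent diagonal matrix with entries 5, 31/5, 30/31, 0.
Counting signs: 3 positive, 1 zero.
Hence Q is positive semidefinite.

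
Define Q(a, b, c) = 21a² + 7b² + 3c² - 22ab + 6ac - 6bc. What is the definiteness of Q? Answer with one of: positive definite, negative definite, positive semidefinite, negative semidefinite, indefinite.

The associated matrix is A = [[21, -11, 3], [-11, 7, -3], [3, -3, 3]].
Row-reducing A symmetrically gives the diagonal entries 21, 26/21, 12/13.
So there are 3 positive pivots.
Hence Q is positive definite.

positive definite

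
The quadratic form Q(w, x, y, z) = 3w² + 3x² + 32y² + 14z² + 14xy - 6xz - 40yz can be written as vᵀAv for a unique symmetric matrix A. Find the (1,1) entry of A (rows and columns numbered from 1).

3

The coefficient of w² in Q is 3, and that is exactly A[1,1].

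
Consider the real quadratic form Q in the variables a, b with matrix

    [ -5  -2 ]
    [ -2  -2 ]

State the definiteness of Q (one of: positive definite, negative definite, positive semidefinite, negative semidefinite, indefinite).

For the 2×2 matrix [[-5, -2], [-2, -2]]: det = -5·-2 − (-2)² = 6, trace = -7.
det > 0 so both eigenvalues share the sign of the trace; trace = -7 < 0 ⇒ both negative.

negative definite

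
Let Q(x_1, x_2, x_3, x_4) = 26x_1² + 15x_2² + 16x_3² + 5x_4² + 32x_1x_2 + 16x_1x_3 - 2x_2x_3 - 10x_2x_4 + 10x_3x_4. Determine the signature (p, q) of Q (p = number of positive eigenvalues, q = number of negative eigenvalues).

(4, 0)

The symmetric matrix is A = [[26, 16, 8, 0], [16, 15, -1, -5], [8, -1, 16, 5], [0, -5, 5, 5]].
Row-reducing A symmetrically gives the diagonal entries 26, 67/13, 451/67, 30/451.
Counting signs: 4 positive.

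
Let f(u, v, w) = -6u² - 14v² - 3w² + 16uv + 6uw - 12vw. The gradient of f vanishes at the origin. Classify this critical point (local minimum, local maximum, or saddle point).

local maximum

The Hessian at the origin is H = [[-12, 16, 6], [16, -28, -12], [6, -12, -6]].
Symmetric row and column elimination reduces H to a congruent diagonal form with pivots -12, -20/3, -3/5.
So there are 3 negative pivots.
H is negative definite, so the origin is a strict local maximum.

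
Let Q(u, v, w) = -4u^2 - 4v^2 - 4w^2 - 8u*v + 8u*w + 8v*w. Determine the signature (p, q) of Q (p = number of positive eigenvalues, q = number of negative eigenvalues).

(0, 1)

Write A = [[-4, -4, 4], [-4, -4, 4], [4, 4, -4]].
Applying the same elementary operations to the rows and columns of A produces a congruent diagonal matrix with entries -4, 0, 0.
That gives 1 negative, 2 zero pivots.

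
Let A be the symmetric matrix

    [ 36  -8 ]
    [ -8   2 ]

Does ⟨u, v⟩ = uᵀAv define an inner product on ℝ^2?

yes

Leading principal minors: Δ_1 = 36, Δ_2 = 8.
All leading principal minors are positive, so by Sylvester's criterion Q is positive definite.
⟨·,·⟩ is an inner product exactly when A is positive definite.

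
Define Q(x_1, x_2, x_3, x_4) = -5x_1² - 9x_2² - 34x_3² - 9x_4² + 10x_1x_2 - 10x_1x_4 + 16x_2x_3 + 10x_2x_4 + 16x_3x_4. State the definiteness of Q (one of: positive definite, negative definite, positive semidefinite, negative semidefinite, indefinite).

The symmetric matrix of Q is A = [[-5, 5, 0, -5], [5, -9, 8, 5], [0, 8, -34, 8], [-5, 5, 8, -9]].
Leading principal minors: Δ_1 = -5, Δ_2 = 20, Δ_3 = -360, Δ_4 = 160.
The signs alternate starting with Δ_1 < 0, so by Sylvester's criterion Q is negative definite.

negative definite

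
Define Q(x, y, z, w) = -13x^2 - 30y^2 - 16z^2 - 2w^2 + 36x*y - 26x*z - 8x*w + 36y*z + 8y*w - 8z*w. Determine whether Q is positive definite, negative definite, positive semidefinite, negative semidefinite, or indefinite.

The associated matrix is A = [[-13, 18, -13, -4], [18, -30, 18, 4], [-13, 18, -16, -4], [-4, 4, -4, -2]].
An LDLᵀ factorisation of A has diagonal entries -13, -66/13, -3, -10/33.
That gives 4 negative pivots.
Hence Q is negative definite.

negative definite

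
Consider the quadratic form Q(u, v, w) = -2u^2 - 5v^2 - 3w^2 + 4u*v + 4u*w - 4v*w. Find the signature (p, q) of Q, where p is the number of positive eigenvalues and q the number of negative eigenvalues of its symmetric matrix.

The associated matrix is A = [[-2, 2, 2], [2, -5, -2], [2, -2, -3]].
An LDLᵀ factorisation of A has diagonal entries -2, -3, -1.
Counting signs: 3 negative.

(0, 3)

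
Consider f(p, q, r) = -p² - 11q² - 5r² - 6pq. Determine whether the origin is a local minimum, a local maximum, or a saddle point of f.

local maximum

The Hessian at the origin is H = [[-2, -6, 0], [-6, -22, 0], [0, 0, -10]].
Row-reducing H symmetrically gives the diagonal entries -2, -4, -10.
That gives 3 negative pivots.
H is negative definite, so the origin is a strict local maximum.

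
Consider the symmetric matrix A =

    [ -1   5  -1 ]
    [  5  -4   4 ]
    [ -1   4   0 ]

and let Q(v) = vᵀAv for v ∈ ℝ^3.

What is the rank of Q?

3

An LDLᵀ factorisation of A has diagonal entries -1, 21, 20/21.
Counting signs: 2 positive, 1 negative.
The rank is the number of nonzero pivots: 3.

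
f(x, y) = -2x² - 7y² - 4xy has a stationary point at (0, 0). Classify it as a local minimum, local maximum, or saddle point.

local maximum

The Hessian at the origin is H = [[-4, -4], [-4, -14]].
det H = -4·-14 − (-4)² = 40 > 0 and H[1,1] = -4 < 0, so H is negative definite.
Therefore the origin is a local maximum.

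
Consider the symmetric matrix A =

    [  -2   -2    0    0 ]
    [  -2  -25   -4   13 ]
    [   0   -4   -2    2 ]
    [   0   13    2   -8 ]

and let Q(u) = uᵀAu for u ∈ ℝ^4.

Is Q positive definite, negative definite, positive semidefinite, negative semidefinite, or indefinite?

negative definite

Leading principal minors: Δ_1 = -2, Δ_2 = 46, Δ_3 = -60, Δ_4 = 36.
The signs alternate starting with Δ_1 < 0, so by Sylvester's criterion Q is negative definite.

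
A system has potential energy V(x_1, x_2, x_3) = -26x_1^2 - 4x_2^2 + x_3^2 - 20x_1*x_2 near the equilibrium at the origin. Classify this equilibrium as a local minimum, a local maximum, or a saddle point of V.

saddle point

The Hessian at the origin is H = [[-52, -20, 0], [-20, -8, 0], [0, 0, 2]].
Symmetric row and column elimination reduces H to a congruent diagonal form with pivots -52, -4/13, 2.
That gives 1 positive, 2 negative pivots.
H is indefinite, so the origin is a saddle point.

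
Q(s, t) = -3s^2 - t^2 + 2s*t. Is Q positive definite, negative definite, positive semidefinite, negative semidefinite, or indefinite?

The associated matrix is A = [[-3, 1], [1, -1]].
Row-reducing A symmetrically gives the diagonal entries -3, -2/3.
Counting signs: 2 negative.
Hence Q is negative definite.

negative definite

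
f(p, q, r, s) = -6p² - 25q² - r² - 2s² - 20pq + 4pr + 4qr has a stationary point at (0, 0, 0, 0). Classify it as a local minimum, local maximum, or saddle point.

local maximum

The Hessian at the origin is H = [[-12, -20, 4, 0], [-20, -50, 4, 0], [4, 4, -2, 0], [0, 0, 0, -4]].
Row-reducing H symmetrically gives the diagonal entries -12, -50/3, -6/25, -4.
So there are 4 negative pivots.
H is negative definite, so the origin is a strict local maximum.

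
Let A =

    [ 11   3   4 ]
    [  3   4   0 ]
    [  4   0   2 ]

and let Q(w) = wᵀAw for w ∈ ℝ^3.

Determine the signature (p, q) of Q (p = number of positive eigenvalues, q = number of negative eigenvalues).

(3, 0)

Symmetric row and column elimination reduces A to a congruent diagonal form with pivots 11, 35/11, 6/35.
That gives 3 positive pivots.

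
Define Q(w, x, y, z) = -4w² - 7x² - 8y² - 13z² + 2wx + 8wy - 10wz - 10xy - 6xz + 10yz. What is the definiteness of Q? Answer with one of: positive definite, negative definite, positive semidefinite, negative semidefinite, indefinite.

negative definite

The symmetric matrix of Q is A = [[-4, 1, 4, -5], [1, -7, -5, -3], [4, -5, -8, 5], [-5, -3, 5, -13]].
Leading principal minors: Δ_1 = -4, Δ_2 = 27, Δ_3 = -44, Δ_4 = 8.
The signs alternate starting with Δ_1 < 0, so by Sylvester's criterion Q is negative definite.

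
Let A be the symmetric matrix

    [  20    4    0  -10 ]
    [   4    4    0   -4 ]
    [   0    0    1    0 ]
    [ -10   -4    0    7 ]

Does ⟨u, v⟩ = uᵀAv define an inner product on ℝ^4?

Leading principal minors: Δ_1 = 20, Δ_2 = 64, Δ_3 = 64, Δ_4 = 48.
All leading principal minors are positive, so by Sylvester's criterion Q is positive definite.
⟨·,·⟩ is an inner product exactly when A is positive definite.

yes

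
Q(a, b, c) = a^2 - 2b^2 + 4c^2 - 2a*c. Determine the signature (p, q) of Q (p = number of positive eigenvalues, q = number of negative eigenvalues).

(2, 1)

Write A = [[1, 0, -1], [0, -2, 0], [-1, 0, 4]].
Row-reducing A symmetrically gives the diagonal entries 1, -2, 3.
That gives 2 positive, 1 negative pivots.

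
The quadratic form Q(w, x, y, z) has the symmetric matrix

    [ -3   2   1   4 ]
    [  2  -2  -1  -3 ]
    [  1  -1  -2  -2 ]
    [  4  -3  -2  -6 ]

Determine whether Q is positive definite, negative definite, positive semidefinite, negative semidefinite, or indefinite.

Leading principal minors: Δ_1 = -3, Δ_2 = 2, Δ_3 = -3, Δ_4 = 1.
The signs alternate starting with Δ_1 < 0, so by Sylvester's criterion Q is negative definite.

negative definite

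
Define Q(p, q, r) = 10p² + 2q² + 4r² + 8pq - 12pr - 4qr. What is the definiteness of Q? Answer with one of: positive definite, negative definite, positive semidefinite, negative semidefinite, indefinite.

The symmetric matrix is A = [[10, 4, -6], [4, 2, -2], [-6, -2, 4]].
Applying the same elementary operations to the rows and columns of A produces a congruent diagonal matrix with entries 10, 2/5, 0.
So there are 2 positive, 1 zero pivots.
Hence Q is positive semidefinite.

positive semidefinite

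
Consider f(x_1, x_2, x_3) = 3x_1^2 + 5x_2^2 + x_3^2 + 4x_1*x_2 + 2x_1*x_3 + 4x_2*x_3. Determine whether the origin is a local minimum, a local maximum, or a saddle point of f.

The Hessian at the origin is H = [[6, 4, 2], [4, 10, 4], [2, 4, 2]].
Row-reducing H symmetrically gives the diagonal entries 6, 22/3, 4/11.
Counting signs: 3 positive.
H is positive definite, so the origin is a strict local minimum.

local minimum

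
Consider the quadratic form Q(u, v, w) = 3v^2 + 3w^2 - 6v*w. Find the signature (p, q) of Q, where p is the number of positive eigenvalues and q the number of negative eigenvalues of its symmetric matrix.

Write A = [[0, 0, 0], [0, 3, -3], [0, -3, 3]].
Row-reducing A symmetrically gives the diagonal entries 0, 3, 0.
That gives 1 positive, 2 zero pivots.

(1, 0)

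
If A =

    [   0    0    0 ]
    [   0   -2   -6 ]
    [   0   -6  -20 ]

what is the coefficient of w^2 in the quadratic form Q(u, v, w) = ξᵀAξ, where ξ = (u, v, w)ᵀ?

-20

The coefficient of w^2 is the diagonal entry A[3,3] = -20.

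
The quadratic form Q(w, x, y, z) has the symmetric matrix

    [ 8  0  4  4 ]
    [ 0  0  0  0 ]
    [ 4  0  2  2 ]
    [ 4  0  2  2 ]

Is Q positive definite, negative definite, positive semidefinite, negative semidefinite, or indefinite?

Row-reducing A symmetrically gives the diagonal entries 8, 0, 0, 0.
Counting signs: 1 positive, 3 zero.
Hence Q is positive semidefinite.

positive semidefinite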